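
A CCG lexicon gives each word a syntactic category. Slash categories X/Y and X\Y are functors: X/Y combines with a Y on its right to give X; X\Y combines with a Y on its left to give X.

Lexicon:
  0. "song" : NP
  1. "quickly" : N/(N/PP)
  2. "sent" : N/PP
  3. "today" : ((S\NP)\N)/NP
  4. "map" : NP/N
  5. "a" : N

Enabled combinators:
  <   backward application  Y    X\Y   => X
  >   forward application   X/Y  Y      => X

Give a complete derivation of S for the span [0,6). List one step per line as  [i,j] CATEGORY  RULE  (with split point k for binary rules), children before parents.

[0,6] S   <
  [0,1] "song" : NP
  [1,6] S\NP   <
    [1,3] N   >
      [1,2] "quickly" : N/(N/PP)
      [2,3] "sent" : N/PP
    [3,6] (S\NP)\N   >
      [3,4] "today" : ((S\NP)\N)/NP
      [4,6] NP   >
        [4,5] "map" : NP/N
        [5,6] "a" : N

[0,1] NP  lex  "song"
[1,2] N/(N/PP)  lex  "quickly"
[2,3] N/PP  lex  "sent"
[1,3] N  >  k=2
[3,4] ((S\NP)\N)/NP  lex  "today"
[4,5] NP/N  lex  "map"
[5,6] N  lex  "a"
[4,6] NP  >  k=5
[3,6] (S\NP)\N  >  k=4
[1,6] S\NP  <  k=3
[0,6] S  <  k=1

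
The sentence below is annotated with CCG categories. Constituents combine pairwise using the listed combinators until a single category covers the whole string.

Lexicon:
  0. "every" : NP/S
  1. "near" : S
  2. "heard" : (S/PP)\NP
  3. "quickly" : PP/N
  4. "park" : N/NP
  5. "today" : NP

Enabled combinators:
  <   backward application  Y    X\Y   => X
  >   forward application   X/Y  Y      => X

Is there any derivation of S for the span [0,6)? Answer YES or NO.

YES

[0,6] S   >
  [0,3] S/PP   <
    [0,2] NP   >
      [0,1] "every" : NP/S
      [1,2] "near" : S
    [2,3] "heard" : (S/PP)\NP
  [3,6] PP   >
    [3,4] "quickly" : PP/N
    [4,6] N   >
      [4,5] "park" : N/NP
      [5,6] "today" : NP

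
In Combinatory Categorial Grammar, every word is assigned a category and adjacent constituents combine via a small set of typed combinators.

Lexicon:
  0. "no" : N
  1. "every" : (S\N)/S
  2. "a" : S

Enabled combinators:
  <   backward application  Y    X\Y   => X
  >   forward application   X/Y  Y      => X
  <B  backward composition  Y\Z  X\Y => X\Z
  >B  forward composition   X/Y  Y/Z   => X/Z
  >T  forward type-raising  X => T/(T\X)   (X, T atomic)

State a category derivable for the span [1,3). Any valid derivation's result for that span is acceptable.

S\N

[0,3] S   >
  [0,1] S/(S\N)   >T
    [0,1] "no" : N
  [1,3] S\N   >
    [1,2] "every" : (S\N)/S
    [2,3] "a" : S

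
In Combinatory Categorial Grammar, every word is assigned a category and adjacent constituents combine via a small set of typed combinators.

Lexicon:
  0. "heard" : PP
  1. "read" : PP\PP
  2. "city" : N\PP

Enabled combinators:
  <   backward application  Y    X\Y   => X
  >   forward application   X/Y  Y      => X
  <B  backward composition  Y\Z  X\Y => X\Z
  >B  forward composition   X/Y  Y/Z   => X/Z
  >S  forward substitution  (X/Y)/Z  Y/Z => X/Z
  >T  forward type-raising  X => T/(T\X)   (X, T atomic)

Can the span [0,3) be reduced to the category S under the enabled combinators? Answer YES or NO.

PP PP\PP N\PP
CKY chart[0,3] = {N, N/(N\N), NP/(NP\N), PP/(PP\N), S/(S\N)}; S ∉ chart

NO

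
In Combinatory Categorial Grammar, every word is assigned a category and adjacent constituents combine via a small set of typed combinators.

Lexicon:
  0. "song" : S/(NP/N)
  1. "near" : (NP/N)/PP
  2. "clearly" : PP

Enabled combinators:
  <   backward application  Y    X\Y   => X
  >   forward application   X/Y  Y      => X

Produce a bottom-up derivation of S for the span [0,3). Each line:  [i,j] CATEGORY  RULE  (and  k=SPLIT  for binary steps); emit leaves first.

[0,3] S   >
  [0,1] "song" : S/(NP/N)
  [1,3] NP/N   >
    [1,2] "near" : (NP/N)/PP
    [2,3] "clearly" : PP

[0,1] S/(NP/N)  lex  "song"
[1,2] (NP/N)/PP  lex  "near"
[2,3] PP  lex  "clearly"
[1,3] NP/N  >  k=2
[0,3] S  >  k=1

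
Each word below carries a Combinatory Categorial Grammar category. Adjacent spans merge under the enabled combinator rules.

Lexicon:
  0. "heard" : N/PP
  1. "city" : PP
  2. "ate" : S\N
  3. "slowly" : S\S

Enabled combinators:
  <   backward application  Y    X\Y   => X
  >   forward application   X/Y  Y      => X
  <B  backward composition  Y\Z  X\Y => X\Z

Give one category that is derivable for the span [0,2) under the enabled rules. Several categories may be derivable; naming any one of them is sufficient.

[0,4] S   <
  [0,2] N   >
    [0,1] "heard" : N/PP
    [1,2] "city" : PP
  [2,4] S\N   <B
    [2,3] "ate" : S\N
    [3,4] "slowly" : S\S

N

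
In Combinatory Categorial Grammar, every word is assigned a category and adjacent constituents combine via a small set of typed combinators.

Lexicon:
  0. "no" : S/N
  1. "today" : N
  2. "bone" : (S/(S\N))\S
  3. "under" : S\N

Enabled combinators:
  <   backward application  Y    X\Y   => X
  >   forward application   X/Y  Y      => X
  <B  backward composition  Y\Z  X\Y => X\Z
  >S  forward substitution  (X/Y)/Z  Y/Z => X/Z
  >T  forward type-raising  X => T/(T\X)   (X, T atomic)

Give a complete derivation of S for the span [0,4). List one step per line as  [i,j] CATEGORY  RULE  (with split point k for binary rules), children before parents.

[0,1] S/N  lex  "no"
[1,2] N  lex  "today"
[0,2] S  >  k=1
[2,3] (S/(S\N))\S  lex  "bone"
[0,3] S/(S\N)  <  k=2
[3,4] S\N  lex  "under"
[0,4] S  >  k=3

[0,4] S   >
  [0,3] S/(S\N)   <
    [0,2] S   >
      [0,1] "no" : S/N
      [1,2] "today" : N
    [2,3] "bone" : (S/(S\N))\S
  [3,4] "under" : S\N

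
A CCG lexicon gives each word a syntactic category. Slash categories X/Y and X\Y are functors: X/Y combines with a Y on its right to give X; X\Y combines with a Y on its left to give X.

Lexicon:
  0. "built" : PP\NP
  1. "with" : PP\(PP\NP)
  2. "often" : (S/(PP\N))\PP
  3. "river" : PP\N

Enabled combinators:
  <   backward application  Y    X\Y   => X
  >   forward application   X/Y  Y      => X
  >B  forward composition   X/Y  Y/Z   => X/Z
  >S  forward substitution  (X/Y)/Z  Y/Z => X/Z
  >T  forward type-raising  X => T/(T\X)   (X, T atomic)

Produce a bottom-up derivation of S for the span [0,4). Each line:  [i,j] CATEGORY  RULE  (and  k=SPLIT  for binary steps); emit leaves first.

[0,4] S   >
  [0,3] S/(PP\N)   <
    [0,2] PP   <
      [0,1] "built" : PP\NP
      [1,2] "with" : PP\(PP\NP)
    [2,3] "often" : (S/(PP\N))\PP
  [3,4] "river" : PP\N

[0,1] PP\NP  lex  "built"
[1,2] PP\(PP\NP)  lex  "with"
[0,2] PP  <  k=1
[2,3] (S/(PP\N))\PP  lex  "often"
[0,3] S/(PP\N)  <  k=2
[3,4] PP\N  lex  "river"
[0,4] S  >  k=3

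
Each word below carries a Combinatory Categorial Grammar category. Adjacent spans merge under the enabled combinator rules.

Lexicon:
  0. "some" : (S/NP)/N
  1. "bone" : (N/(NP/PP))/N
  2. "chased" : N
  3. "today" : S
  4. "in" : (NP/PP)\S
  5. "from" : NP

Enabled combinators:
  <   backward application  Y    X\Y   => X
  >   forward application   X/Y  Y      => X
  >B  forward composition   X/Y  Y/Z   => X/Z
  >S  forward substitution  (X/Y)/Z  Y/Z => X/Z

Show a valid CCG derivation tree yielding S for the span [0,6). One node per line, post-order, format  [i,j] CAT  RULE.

[0,1] (S/NP)/N  lex  "some"
[1,2] (N/(NP/PP))/N  lex  "bone"
[2,3] N  lex  "chased"
[1,3] N/(NP/PP)  >  k=2
[3,4] S  lex  "today"
[4,5] (NP/PP)\S  lex  "in"
[3,5] NP/PP  <  k=4
[1,5] N  >  k=3
[0,5] S/NP  >  k=1
[5,6] NP  lex  "from"
[0,6] S  >  k=5

[0,6] S   >
  [0,5] S/NP   >
    [0,1] "some" : (S/NP)/N
    [1,5] N   >
      [1,3] N/(NP/PP)   >
        [1,2] "bone" : (N/(NP/PP))/N
        [2,3] "chased" : N
      [3,5] NP/PP   <
        [3,4] "today" : S
        [4,5] "in" : (NP/PP)\S
  [5,6] "from" : NP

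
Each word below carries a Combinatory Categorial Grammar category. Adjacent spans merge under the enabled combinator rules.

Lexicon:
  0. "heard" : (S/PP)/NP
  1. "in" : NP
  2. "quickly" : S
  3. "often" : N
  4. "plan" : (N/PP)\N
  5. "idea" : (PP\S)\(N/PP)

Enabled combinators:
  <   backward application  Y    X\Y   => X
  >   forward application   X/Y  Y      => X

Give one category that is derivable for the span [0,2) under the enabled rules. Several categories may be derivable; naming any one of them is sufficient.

S/PP

[0,6] S   >
  [0,2] S/PP   >
    [0,1] "heard" : (S/PP)/NP
    [1,2] "in" : NP
  [2,6] PP   <
    [2,3] "quickly" : S
    [3,6] PP\S   <
      [3,5] N/PP   <
        [3,4] "often" : N
        [4,5] "plan" : (N/PP)\N
      [5,6] "idea" : (PP\S)\(N/PP)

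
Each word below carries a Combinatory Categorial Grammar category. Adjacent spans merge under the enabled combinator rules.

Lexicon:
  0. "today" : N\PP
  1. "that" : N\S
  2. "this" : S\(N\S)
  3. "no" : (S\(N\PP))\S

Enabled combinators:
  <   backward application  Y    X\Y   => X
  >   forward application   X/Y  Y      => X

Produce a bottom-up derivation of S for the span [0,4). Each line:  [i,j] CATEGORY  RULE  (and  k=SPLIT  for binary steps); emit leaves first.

[0,4] S   <
  [0,1] "today" : N\PP
  [1,4] S\(N\PP)   <
    [1,3] S   <
      [1,2] "that" : N\S
      [2,3] "this" : S\(N\S)
    [3,4] "no" : (S\(N\PP))\S

[0,1] N\PP  lex  "today"
[1,2] N\S  lex  "that"
[2,3] S\(N\S)  lex  "this"
[1,3] S  <  k=2
[3,4] (S\(N\PP))\S  lex  "no"
[1,4] S\(N\PP)  <  k=3
[0,4] S  <  k=1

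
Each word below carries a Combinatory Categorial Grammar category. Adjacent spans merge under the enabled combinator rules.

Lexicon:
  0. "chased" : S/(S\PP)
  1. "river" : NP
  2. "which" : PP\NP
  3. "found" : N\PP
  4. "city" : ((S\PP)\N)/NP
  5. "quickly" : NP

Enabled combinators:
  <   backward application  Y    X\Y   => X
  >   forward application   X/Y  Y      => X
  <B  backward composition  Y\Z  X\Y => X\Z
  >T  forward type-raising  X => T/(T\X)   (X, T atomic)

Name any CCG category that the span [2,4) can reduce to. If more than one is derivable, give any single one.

N\NP

[0,6] S   >
  [0,1] "chased" : S/(S\PP)
  [1,6] S\PP   <
    [1,4] N   <
      [1,2] "river" : NP
      [2,4] N\NP   <B
        [2,3] "which" : PP\NP
        [3,4] "found" : N\PP
    [4,6] (S\PP)\N   >
      [4,5] "city" : ((S\PP)\N)/NP
      [5,6] "quickly" : NP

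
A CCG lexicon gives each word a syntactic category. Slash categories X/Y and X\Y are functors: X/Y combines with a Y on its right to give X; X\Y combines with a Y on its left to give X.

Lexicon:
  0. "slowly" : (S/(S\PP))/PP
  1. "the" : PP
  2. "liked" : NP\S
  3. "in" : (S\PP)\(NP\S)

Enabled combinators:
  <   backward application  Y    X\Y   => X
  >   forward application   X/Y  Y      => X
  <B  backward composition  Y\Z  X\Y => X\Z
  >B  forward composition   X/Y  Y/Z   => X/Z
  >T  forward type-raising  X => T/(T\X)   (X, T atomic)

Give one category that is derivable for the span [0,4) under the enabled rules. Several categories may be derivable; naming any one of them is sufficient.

S

[0,4] S   >
  [0,2] S/(S\PP)   >
    [0,1] "slowly" : (S/(S\PP))/PP
    [1,2] "the" : PP
  [2,4] S\PP   <
    [2,3] "liked" : NP\S
    [3,4] "in" : (S\PP)\(NP\S)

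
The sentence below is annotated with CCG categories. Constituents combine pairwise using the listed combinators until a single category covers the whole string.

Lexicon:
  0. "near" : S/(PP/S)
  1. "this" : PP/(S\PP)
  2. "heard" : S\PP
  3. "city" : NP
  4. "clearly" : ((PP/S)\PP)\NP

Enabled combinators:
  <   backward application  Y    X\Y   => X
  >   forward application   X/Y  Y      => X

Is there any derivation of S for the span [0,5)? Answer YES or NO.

YES

[0,5] S   >
  [0,1] "near" : S/(PP/S)
  [1,5] PP/S   <
    [1,3] PP   >
      [1,2] "this" : PP/(S\PP)
      [2,3] "heard" : S\PP
    [3,5] (PP/S)\PP   <
      [3,4] "city" : NP
      [4,5] "clearly" : ((PP/S)\PP)\NP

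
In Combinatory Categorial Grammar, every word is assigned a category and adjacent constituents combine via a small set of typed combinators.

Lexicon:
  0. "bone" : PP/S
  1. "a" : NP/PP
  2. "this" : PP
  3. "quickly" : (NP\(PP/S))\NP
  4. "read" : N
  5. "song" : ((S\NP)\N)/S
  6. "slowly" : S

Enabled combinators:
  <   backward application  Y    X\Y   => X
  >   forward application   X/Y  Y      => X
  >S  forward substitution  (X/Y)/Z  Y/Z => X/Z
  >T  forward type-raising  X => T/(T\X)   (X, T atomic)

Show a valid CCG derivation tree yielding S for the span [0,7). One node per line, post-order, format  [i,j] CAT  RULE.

[0,7] S   <
  [0,4] NP   <
    [0,1] "bone" : PP/S
    [1,4] NP\(PP/S)   <
      [1,3] NP   >
        [1,2] "a" : NP/PP
        [2,3] "this" : PP
      [3,4] "quickly" : (NP\(PP/S))\NP
  [4,7] S\NP   <
    [4,5] "read" : N
    [5,7] (S\NP)\N   >
      [5,6] "song" : ((S\NP)\N)/S
      [6,7] "slowly" : S

[0,1] PP/S  lex  "bone"
[1,2] NP/PP  lex  "a"
[2,3] PP  lex  "this"
[1,3] NP  >  k=2
[3,4] (NP\(PP/S))\NP  lex  "quickly"
[1,4] NP\(PP/S)  <  k=3
[0,4] NP  <  k=1
[4,5] N  lex  "read"
[5,6] ((S\NP)\N)/S  lex  "song"
[6,7] S  lex  "slowly"
[5,7] (S\NP)\N  >  k=6
[4,7] S\NP  <  k=5
[0,7] S  <  k=4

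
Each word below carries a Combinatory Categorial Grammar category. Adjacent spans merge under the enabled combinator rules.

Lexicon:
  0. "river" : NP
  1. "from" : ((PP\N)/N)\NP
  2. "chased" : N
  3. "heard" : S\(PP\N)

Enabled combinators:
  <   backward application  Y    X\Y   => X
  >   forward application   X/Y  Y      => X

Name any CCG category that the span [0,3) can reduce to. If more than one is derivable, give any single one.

[0,4] S   <
  [0,3] PP\N   >
    [0,2] (PP\N)/N   <
      [0,1] "river" : NP
      [1,2] "from" : ((PP\N)/N)\NP
    [2,3] "chased" : N
  [3,4] "heard" : S\(PP\N)

PP\N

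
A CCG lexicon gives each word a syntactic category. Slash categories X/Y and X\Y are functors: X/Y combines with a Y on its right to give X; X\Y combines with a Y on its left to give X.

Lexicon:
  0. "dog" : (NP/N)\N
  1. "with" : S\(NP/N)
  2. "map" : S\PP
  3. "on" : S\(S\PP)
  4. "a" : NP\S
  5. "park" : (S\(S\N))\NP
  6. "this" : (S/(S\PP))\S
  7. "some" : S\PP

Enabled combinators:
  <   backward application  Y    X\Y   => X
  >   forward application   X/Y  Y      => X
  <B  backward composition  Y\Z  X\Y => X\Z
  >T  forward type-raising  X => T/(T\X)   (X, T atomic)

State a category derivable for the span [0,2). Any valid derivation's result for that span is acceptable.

[0,8] S   >
  [0,7] S/(S\PP)   <
    [0,6] S   <
      [0,2] S\N   <B
        [0,1] "dog" : (NP/N)\N
        [1,2] "with" : S\(NP/N)
      [2,6] S\(S\N)   <
        [2,5] NP   <
          [2,4] S   <
            [2,3] "map" : S\PP
            [3,4] "on" : S\(S\PP)
          [4,5] "a" : NP\S
        [5,6] "park" : (S\(S\N))\NP
    [6,7] "this" : (S/(S\PP))\S
  [7,8] "some" : S\PP

S\N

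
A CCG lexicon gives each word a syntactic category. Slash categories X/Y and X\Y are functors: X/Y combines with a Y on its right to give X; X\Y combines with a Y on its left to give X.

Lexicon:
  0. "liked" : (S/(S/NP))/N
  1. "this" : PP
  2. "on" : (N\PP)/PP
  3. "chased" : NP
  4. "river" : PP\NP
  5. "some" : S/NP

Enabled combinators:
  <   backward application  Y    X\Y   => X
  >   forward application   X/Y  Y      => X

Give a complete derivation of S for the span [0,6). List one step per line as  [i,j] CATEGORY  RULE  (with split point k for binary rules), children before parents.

[0,6] S   >
  [0,5] S/(S/NP)   >
    [0,1] "liked" : (S/(S/NP))/N
    [1,5] N   <
      [1,2] "this" : PP
      [2,5] N\PP   >
        [2,3] "on" : (N\PP)/PP
        [3,5] PP   <
          [3,4] "chased" : NP
          [4,5] "river" : PP\NP
  [5,6] "some" : S/NP

[0,1] (S/(S/NP))/N  lex  "liked"
[1,2] PP  lex  "this"
[2,3] (N\PP)/PP  lex  "on"
[3,4] NP  lex  "chased"
[4,5] PP\NP  lex  "river"
[3,5] PP  <  k=4
[2,5] N\PP  >  k=3
[1,5] N  <  k=2
[0,5] S/(S/NP)  >  k=1
[5,6] S/NP  lex  "some"
[0,6] S  >  k=5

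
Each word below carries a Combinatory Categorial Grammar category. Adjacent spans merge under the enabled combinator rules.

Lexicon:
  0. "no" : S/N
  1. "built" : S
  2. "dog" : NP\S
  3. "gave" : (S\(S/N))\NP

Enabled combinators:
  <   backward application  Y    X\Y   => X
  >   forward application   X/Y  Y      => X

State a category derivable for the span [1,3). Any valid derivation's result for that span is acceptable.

NP

[0,4] S   <
  [0,1] "no" : S/N
  [1,4] S\(S/N)   <
    [1,3] NP   <
      [1,2] "built" : S
      [2,3] "dog" : NP\S
    [3,4] "gave" : (S\(S/N))\NP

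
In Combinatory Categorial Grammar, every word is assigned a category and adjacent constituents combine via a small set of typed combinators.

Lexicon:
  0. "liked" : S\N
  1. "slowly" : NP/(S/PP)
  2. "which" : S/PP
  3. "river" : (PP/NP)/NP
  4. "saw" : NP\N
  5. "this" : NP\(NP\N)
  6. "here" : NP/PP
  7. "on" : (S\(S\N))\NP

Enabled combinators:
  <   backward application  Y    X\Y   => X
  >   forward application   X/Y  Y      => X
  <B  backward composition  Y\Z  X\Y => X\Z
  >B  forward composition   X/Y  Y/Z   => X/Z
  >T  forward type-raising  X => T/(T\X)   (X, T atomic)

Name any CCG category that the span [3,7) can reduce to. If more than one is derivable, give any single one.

PP/PP

[0,8] S   <
  [0,1] "liked" : S\N
  [1,8] S\(S\N)   <
    [1,7] NP   >
      [1,2] "slowly" : NP/(S/PP)
      [2,7] S/PP   >B
        [2,3] "which" : S/PP
        [3,7] PP/PP   >B
          [3,6] PP/NP   >
            [3,4] "river" : (PP/NP)/NP
            [4,6] NP   <
              [4,5] "saw" : NP\N
              [5,6] "this" : NP\(NP\N)
          [6,7] "here" : NP/PP
    [7,8] "on" : (S\(S\N))\NP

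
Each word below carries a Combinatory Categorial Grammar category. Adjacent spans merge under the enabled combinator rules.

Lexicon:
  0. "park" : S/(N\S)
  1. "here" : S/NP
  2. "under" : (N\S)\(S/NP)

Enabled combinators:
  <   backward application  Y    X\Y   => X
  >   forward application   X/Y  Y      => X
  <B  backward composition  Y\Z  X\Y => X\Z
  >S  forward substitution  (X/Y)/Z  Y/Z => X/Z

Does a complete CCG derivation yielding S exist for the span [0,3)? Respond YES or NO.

[0,3] S   >
  [0,1] "park" : S/(N\S)
  [1,3] N\S   <
    [1,2] "here" : S/NP
    [2,3] "under" : (N\S)\(S/NP)

YES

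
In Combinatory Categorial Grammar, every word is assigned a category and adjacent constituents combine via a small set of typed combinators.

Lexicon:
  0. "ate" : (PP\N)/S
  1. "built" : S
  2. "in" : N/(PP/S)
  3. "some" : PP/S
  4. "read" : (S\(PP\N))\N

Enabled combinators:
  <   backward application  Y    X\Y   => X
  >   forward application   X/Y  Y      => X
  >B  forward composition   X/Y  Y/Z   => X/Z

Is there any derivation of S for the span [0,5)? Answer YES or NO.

[0,5] S   <
  [0,2] PP\N   >
    [0,1] "ate" : (PP\N)/S
    [1,2] "built" : S
  [2,5] S\(PP\N)   <
    [2,4] N   >
      [2,3] "in" : N/(PP/S)
      [3,4] "some" : PP/S
    [4,5] "read" : (S\(PP\N))\N

YES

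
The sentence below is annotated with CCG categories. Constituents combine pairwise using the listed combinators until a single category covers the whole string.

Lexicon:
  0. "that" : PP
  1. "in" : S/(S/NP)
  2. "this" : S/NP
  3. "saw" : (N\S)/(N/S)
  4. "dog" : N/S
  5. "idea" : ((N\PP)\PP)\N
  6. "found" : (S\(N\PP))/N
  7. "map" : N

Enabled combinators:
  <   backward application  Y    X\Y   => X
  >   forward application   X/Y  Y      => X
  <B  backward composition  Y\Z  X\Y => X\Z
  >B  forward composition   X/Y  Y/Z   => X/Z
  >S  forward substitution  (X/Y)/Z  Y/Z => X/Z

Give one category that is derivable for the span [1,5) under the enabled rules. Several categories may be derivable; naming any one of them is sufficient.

N

[0,8] S   <
  [0,1] "that" : PP
  [1,8] S\PP   <B
    [1,6] (N\PP)\PP   <
      [1,5] N   <
        [1,3] S   >
          [1,2] "in" : S/(S/NP)
          [2,3] "this" : S/NP
        [3,5] N\S   >
          [3,4] "saw" : (N\S)/(N/S)
          [4,5] "dog" : N/S
      [5,6] "idea" : ((N\PP)\PP)\N
    [6,8] S\(N\PP)   >
      [6,7] "found" : (S\(N\PP))/N
      [7,8] "map" : N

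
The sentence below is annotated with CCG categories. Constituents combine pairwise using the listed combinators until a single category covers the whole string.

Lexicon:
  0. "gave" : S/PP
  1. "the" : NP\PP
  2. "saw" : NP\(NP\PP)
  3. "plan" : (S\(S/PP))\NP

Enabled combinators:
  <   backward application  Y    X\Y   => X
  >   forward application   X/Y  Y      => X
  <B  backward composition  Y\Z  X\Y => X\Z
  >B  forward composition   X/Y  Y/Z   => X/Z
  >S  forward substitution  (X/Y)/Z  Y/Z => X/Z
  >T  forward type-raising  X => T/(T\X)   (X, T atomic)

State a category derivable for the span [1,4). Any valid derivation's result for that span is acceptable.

S\(S/PP)

[0,4] S   <
  [0,1] "gave" : S/PP
  [1,4] S\(S/PP)   <
    [1,3] NP   <
      [1,2] "the" : NP\PP
      [2,3] "saw" : NP\(NP\PP)
    [3,4] "plan" : (S\(S/PP))\NP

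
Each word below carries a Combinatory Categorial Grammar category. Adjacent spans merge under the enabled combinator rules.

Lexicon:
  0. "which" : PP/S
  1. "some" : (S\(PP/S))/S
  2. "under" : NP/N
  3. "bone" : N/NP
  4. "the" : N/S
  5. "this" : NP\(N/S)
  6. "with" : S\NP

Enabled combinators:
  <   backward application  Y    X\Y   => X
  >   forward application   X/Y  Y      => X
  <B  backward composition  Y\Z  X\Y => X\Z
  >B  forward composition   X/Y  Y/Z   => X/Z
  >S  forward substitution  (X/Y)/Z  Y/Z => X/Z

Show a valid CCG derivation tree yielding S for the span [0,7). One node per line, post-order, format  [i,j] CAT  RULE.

[0,7] S   <
  [0,1] "which" : PP/S
  [1,7] S\(PP/S)   >
    [1,2] "some" : (S\(PP/S))/S
    [2,7] S   <
      [2,6] NP   >
        [2,3] "under" : NP/N
        [3,6] N   >
          [3,4] "bone" : N/NP
          [4,6] NP   <
            [4,5] "the" : N/S
            [5,6] "this" : NP\(N/S)
      [6,7] "with" : S\NP

[0,1] PP/S  lex  "which"
[1,2] (S\(PP/S))/S  lex  "some"
[2,3] NP/N  lex  "under"
[3,4] N/NP  lex  "bone"
[4,5] N/S  lex  "the"
[5,6] NP\(N/S)  lex  "this"
[4,6] NP  <  k=5
[3,6] N  >  k=4
[2,6] NP  >  k=3
[6,7] S\NP  lex  "with"
[2,7] S  <  k=6
[1,7] S\(PP/S)  >  k=2
[0,7] S  <  k=1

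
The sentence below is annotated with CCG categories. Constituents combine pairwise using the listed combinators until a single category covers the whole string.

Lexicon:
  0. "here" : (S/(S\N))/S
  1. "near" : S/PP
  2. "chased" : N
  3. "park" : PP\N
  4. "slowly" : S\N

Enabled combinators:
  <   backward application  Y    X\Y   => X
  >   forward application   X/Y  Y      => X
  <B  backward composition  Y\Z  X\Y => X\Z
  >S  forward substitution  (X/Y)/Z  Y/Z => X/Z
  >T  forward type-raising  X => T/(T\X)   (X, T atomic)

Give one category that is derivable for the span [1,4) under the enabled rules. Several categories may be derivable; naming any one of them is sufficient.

S

[0,5] S   >
  [0,4] S/(S\N)   >
    [0,1] "here" : (S/(S\N))/S
    [1,4] S   >
      [1,2] "near" : S/PP
      [2,4] PP   <
        [2,3] "chased" : N
        [3,4] "park" : PP\N
  [4,5] "slowly" : S\N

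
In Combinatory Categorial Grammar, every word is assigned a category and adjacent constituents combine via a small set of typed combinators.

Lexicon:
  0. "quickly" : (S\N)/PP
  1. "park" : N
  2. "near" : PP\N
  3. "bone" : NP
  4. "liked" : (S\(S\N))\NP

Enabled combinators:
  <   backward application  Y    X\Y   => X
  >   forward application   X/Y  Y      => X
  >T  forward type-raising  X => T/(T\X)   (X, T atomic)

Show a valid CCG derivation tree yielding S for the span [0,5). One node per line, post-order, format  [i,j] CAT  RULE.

[0,1] (S\N)/PP  lex  "quickly"
[1,2] N  lex  "park"
[2,3] PP\N  lex  "near"
[1,3] PP  <  k=2
[0,3] S\N  >  k=1
[3,4] NP  lex  "bone"
[4,5] (S\(S\N))\NP  lex  "liked"
[3,5] S\(S\N)  <  k=4
[0,5] S  <  k=3

[0,5] S   <
  [0,3] S\N   >
    [0,1] "quickly" : (S\N)/PP
    [1,3] PP   <
      [1,2] "park" : N
      [2,3] "near" : PP\N
  [3,5] S\(S\N)   <
    [3,4] "bone" : NP
    [4,5] "liked" : (S\(S\N))\NP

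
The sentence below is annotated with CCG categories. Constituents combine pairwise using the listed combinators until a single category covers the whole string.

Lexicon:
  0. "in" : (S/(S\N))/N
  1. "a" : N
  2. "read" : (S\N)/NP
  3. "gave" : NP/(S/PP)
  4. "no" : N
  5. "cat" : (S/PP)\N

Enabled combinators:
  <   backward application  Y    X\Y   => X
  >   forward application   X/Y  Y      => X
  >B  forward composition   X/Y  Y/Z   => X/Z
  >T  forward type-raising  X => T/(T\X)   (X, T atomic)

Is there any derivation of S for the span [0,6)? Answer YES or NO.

YES

[0,6] S   >
  [0,2] S/(S\N)   >
    [0,1] "in" : (S/(S\N))/N
    [1,2] "a" : N
  [2,6] S\N   >
    [2,3] "read" : (S\N)/NP
    [3,6] NP   >
      [3,4] "gave" : NP/(S/PP)
      [4,6] S/PP   <
        [4,5] "no" : N
        [5,6] "cat" : (S/PP)\N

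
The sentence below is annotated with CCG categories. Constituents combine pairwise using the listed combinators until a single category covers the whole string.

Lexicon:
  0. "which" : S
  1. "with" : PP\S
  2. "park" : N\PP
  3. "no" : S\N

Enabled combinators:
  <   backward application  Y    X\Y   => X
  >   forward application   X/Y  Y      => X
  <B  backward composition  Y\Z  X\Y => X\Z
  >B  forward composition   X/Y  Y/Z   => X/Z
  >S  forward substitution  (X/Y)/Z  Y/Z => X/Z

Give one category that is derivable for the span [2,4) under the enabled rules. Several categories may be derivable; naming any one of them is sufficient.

S\PP

[0,4] S   <
  [0,2] PP   <
    [0,1] "which" : S
    [1,2] "with" : PP\S
  [2,4] S\PP   <B
    [2,3] "park" : N\PP
    [3,4] "no" : S\N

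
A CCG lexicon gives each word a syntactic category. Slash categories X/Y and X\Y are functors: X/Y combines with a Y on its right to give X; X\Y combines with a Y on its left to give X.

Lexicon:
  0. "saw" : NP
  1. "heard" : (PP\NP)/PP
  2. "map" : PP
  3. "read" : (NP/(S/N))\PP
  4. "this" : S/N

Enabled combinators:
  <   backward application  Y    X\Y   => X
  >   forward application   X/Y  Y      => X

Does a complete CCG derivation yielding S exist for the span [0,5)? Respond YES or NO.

NO

NP (PP\NP)/PP PP (NP/(S/N))\PP S/N
CKY chart[0,5] = {NP}; S ∉ chart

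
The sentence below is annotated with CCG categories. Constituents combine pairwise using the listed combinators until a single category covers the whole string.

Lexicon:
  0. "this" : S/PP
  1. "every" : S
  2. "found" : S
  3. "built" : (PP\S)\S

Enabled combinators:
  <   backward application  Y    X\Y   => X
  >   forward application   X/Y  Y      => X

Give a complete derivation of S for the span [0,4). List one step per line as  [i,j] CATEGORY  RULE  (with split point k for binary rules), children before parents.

[0,4] S   >
  [0,1] "this" : S/PP
  [1,4] PP   <
    [1,2] "every" : S
    [2,4] PP\S   <
      [2,3] "found" : S
      [3,4] "built" : (PP\S)\S

[0,1] S/PP  lex  "this"
[1,2] S  lex  "every"
[2,3] S  lex  "found"
[3,4] (PP\S)\S  lex  "built"
[2,4] PP\S  <  k=3
[1,4] PP  <  k=2
[0,4] S  >  k=1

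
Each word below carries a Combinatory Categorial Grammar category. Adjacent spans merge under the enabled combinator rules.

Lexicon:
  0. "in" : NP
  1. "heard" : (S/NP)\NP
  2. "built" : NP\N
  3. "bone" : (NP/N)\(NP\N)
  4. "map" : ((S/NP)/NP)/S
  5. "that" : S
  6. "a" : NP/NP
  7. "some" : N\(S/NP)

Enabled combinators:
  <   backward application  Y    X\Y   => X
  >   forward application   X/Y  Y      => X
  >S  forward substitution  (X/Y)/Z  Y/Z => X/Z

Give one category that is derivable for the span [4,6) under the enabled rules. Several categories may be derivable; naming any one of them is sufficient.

(S/NP)/NP

[0,8] S   >
  [0,2] S/NP   <
    [0,1] "in" : NP
    [1,2] "heard" : (S/NP)\NP
  [2,8] NP   >
    [2,4] NP/N   <
      [2,3] "built" : NP\N
      [3,4] "bone" : (NP/N)\(NP\N)
    [4,8] N   <
      [4,7] S/NP   >S
        [4,6] (S/NP)/NP   >
          [4,5] "map" : ((S/NP)/NP)/S
          [5,6] "that" : S
        [6,7] "a" : NP/NP
      [7,8] "some" : N\(S/NP)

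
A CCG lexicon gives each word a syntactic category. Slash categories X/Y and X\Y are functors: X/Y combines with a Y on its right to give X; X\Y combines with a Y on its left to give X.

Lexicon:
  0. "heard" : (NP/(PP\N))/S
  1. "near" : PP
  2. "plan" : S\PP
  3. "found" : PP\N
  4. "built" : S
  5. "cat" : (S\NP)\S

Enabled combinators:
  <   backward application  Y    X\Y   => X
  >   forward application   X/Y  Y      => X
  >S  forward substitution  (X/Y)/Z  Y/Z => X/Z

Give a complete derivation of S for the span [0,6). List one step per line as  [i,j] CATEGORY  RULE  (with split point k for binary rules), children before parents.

[0,1] (NP/(PP\N))/S  lex  "heard"
[1,2] PP  lex  "near"
[2,3] S\PP  lex  "plan"
[1,3] S  <  k=2
[0,3] NP/(PP\N)  >  k=1
[3,4] PP\N  lex  "found"
[0,4] NP  >  k=3
[4,5] S  lex  "built"
[5,6] (S\NP)\S  lex  "cat"
[4,6] S\NP  <  k=5
[0,6] S  <  k=4

[0,6] S   <
  [0,4] NP   >
    [0,3] NP/(PP\N)   >
      [0,1] "heard" : (NP/(PP\N))/S
      [1,3] S   <
        [1,2] "near" : PP
        [2,3] "plan" : S\PP
    [3,4] "found" : PP\N
  [4,6] S\NP   <
    [4,5] "built" : S
    [5,6] "cat" : (S\NP)\S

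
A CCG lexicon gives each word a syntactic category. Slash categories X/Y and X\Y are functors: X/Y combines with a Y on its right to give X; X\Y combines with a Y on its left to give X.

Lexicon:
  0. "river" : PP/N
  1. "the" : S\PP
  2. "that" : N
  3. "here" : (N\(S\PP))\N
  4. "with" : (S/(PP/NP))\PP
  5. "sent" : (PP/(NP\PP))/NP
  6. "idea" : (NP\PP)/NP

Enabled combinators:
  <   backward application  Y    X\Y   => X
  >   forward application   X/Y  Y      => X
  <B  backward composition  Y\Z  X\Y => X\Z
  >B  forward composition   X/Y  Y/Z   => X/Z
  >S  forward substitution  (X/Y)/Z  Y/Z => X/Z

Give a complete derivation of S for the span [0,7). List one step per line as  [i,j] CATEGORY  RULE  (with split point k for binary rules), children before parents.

[0,7] S   >
  [0,5] S/(PP/NP)   <
    [0,4] PP   >
      [0,1] "river" : PP/N
      [1,4] N   <
        [1,2] "the" : S\PP
        [2,4] N\(S\PP)   <
          [2,3] "that" : N
          [3,4] "here" : (N\(S\PP))\N
    [4,5] "with" : (S/(PP/NP))\PP
  [5,7] PP/NP   >S
    [5,6] "sent" : (PP/(NP\PP))/NP
    [6,7] "idea" : (NP\PP)/NP

[0,1] PP/N  lex  "river"
[1,2] S\PP  lex  "the"
[2,3] N  lex  "that"
[3,4] (N\(S\PP))\N  lex  "here"
[2,4] N\(S\PP)  <  k=3
[1,4] N  <  k=2
[0,4] PP  >  k=1
[4,5] (S/(PP/NP))\PP  lex  "with"
[0,5] S/(PP/NP)  <  k=4
[5,6] (PP/(NP\PP))/NP  lex  "sent"
[6,7] (NP\PP)/NP  lex  "idea"
[5,7] PP/NP  >S  k=6
[0,7] S  >  k=5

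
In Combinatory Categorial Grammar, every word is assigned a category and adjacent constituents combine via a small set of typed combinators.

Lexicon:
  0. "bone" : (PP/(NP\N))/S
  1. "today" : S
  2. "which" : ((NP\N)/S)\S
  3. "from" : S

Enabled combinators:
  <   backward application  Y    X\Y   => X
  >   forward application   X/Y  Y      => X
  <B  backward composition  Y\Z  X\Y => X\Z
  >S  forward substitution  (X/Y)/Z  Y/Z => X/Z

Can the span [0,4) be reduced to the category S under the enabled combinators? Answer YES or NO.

NO

(PP/(NP\N))/S S ((NP\N)/S)\S S
CKY chart[0,4] = {PP}; S ∉ chart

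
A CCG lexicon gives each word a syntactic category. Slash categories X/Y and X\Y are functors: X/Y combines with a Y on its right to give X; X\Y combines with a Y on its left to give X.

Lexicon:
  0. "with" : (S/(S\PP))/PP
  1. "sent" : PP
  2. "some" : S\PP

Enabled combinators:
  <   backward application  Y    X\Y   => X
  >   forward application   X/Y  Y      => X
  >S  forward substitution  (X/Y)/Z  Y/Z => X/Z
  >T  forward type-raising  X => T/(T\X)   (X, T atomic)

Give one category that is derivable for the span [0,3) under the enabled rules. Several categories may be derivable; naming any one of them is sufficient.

[0,3] S   >
  [0,2] S/(S\PP)   >
    [0,1] "with" : (S/(S\PP))/PP
    [1,2] "sent" : PP
  [2,3] "some" : S\PP

S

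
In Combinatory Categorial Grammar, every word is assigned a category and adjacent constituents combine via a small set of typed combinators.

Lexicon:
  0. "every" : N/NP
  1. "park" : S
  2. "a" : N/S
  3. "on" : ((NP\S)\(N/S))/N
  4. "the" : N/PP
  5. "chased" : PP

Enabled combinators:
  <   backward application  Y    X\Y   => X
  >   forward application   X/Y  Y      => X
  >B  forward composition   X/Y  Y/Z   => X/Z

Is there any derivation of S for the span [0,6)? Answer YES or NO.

NO

N/NP S N/S ((NP\S)\(N/S))/N N/PP PP
CKY chart[0,6] = {N}; S ∉ chart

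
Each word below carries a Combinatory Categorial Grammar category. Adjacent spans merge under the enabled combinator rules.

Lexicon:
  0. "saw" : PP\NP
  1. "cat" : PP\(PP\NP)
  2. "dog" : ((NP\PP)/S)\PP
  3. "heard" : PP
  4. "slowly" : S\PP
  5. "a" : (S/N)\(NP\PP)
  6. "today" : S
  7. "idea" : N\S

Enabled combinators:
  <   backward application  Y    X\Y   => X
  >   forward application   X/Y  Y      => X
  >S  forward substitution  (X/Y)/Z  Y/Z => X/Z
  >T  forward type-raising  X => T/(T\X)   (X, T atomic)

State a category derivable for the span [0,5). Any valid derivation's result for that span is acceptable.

NP\PP

[0,8] S   >
  [0,6] S/N   <
    [0,5] NP\PP   >
      [0,3] (NP\PP)/S   <
        [0,2] PP   <
          [0,1] "saw" : PP\NP
          [1,2] "cat" : PP\(PP\NP)
        [2,3] "dog" : ((NP\PP)/S)\PP
      [3,5] S   <
        [3,4] "heard" : PP
        [4,5] "slowly" : S\PP
    [5,6] "a" : (S/N)\(NP\PP)
  [6,8] N   >
    [6,7] N/(N\S)   >T
      [6,7] "today" : S
    [7,8] "idea" : N\S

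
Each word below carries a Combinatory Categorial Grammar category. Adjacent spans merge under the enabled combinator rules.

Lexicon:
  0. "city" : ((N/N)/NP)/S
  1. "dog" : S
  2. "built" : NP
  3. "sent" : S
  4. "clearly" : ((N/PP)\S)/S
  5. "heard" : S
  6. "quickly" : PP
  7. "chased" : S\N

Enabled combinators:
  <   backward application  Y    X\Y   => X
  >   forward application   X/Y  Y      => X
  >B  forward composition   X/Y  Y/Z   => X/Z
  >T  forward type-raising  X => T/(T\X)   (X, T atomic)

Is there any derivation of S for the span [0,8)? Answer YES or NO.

YES

[0,8] S   <
  [0,7] N   >
    [0,6] N/PP   >B
      [0,3] N/N   >
        [0,2] (N/N)/NP   >
          [0,1] "city" : ((N/N)/NP)/S
          [1,2] "dog" : S
        [2,3] "built" : NP
      [3,6] N/PP   <
        [3,4] "sent" : S
        [4,6] (N/PP)\S   >
          [4,5] "clearly" : ((N/PP)\S)/S
          [5,6] "heard" : S
    [6,7] "quickly" : PP
  [7,8] "chased" : S\N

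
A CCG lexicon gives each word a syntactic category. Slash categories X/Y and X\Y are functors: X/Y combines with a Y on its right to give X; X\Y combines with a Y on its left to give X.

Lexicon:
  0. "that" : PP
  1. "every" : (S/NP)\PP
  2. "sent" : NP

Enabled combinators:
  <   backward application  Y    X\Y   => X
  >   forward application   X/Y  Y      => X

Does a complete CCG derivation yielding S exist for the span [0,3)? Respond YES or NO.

YES

[0,3] S   >
  [0,2] S/NP   <
    [0,1] "that" : PP
    [1,2] "every" : (S/NP)\PP
  [2,3] "sent" : NP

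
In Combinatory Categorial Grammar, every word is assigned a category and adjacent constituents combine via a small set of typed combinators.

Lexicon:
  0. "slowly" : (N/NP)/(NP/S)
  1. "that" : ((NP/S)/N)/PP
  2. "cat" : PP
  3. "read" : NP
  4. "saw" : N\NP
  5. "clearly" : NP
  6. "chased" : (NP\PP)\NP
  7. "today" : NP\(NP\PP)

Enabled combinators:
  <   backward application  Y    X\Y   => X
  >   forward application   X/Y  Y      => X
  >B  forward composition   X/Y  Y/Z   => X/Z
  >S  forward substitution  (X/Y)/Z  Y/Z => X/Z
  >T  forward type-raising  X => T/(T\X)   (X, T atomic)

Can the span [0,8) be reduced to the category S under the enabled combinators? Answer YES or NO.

NO

(N/NP)/(NP/S) ((NP/S)/N)/PP PP NP N\NP NP (NP\PP)\NP NP\(NP\PP)
CKY chart[0,8] = {N, N/(NP\NP), N/(N\N), NP/(NP\N), PP/(PP\N), S/(S\N)}; S ∉ chart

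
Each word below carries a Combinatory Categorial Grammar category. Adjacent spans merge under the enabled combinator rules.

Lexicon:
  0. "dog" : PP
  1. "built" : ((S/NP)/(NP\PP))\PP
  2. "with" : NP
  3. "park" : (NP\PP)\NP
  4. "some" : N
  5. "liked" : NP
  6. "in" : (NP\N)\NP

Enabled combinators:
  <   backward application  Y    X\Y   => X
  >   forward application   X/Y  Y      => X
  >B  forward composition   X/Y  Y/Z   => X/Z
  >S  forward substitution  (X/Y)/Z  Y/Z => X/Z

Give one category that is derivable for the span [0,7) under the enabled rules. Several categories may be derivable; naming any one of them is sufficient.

[0,7] S   >
  [0,4] S/NP   >
    [0,2] (S/NP)/(NP\PP)   <
      [0,1] "dog" : PP
      [1,2] "built" : ((S/NP)/(NP\PP))\PP
    [2,4] NP\PP   <
      [2,3] "with" : NP
      [3,4] "park" : (NP\PP)\NP
  [4,7] NP   <
    [4,5] "some" : N
    [5,7] NP\N   <
      [5,6] "liked" : NP
      [6,7] "in" : (NP\N)\NP

S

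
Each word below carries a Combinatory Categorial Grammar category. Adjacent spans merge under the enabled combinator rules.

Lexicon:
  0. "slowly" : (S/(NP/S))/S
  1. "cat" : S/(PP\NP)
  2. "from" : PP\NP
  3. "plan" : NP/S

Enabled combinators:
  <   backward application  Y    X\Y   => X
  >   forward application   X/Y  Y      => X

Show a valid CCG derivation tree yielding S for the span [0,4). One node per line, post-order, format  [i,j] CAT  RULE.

[0,1] (S/(NP/S))/S  lex  "slowly"
[1,2] S/(PP\NP)  lex  "cat"
[2,3] PP\NP  lex  "from"
[1,3] S  >  k=2
[0,3] S/(NP/S)  >  k=1
[3,4] NP/S  lex  "plan"
[0,4] S  >  k=3

[0,4] S   >
  [0,3] S/(NP/S)   >
    [0,1] "slowly" : (S/(NP/S))/S
    [1,3] S   >
      [1,2] "cat" : S/(PP\NP)
      [2,3] "from" : PP\NP
  [3,4] "plan" : NP/S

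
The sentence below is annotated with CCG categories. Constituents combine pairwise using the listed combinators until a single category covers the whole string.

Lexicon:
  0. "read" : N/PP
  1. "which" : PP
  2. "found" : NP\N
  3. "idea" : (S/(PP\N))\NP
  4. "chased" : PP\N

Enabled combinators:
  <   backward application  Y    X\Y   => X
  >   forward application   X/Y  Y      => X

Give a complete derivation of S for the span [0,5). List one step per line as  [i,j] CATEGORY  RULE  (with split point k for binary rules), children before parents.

[0,5] S   >
  [0,4] S/(PP\N)   <
    [0,3] NP   <
      [0,2] N   >
        [0,1] "read" : N/PP
        [1,2] "which" : PP
      [2,3] "found" : NP\N
    [3,4] "idea" : (S/(PP\N))\NP
  [4,5] "chased" : PP\N

[0,1] N/PP  lex  "read"
[1,2] PP  lex  "which"
[0,2] N  >  k=1
[2,3] NP\N  lex  "found"
[0,3] NP  <  k=2
[3,4] (S/(PP\N))\NP  lex  "idea"
[0,4] S/(PP\N)  <  k=3
[4,5] PP\N  lex  "chased"
[0,5] S  >  k=4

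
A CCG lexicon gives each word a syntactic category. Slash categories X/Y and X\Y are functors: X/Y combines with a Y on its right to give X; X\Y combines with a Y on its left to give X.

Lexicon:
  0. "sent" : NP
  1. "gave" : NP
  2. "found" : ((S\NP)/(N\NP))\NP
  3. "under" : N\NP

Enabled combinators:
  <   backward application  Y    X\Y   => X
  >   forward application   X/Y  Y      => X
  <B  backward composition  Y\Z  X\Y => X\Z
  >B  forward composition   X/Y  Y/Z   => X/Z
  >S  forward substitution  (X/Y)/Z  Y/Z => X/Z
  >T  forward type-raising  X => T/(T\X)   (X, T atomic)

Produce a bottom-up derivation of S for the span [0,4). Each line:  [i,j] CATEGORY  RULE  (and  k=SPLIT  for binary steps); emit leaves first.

[0,1] NP  lex  "sent"
[1,2] NP  lex  "gave"
[2,3] ((S\NP)/(N\NP))\NP  lex  "found"
[1,3] (S\NP)/(N\NP)  <  k=2
[3,4] N\NP  lex  "under"
[1,4] S\NP  >  k=3
[0,4] S  <  k=1

[0,4] S   <
  [0,1] "sent" : NP
  [1,4] S\NP   >
    [1,3] (S\NP)/(N\NP)   <
      [1,2] "gave" : NP
      [2,3] "found" : ((S\NP)/(N\NP))\NP
    [3,4] "under" : N\NP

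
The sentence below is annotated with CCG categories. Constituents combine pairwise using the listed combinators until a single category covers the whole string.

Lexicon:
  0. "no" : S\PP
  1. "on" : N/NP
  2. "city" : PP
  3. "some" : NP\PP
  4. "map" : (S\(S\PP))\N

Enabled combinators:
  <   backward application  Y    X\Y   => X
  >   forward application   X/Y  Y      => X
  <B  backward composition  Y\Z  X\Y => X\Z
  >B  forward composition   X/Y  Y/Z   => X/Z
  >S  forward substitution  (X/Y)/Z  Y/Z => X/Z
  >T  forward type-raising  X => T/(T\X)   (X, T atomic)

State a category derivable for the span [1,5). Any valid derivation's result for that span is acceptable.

[0,5] S   <
  [0,1] "no" : S\PP
  [1,5] S\(S\PP)   <
    [1,4] N   >
      [1,2] "on" : N/NP
      [2,4] NP   <
        [2,3] "city" : PP
        [3,4] "some" : NP\PP
    [4,5] "map" : (S\(S\PP))\N

S\(S\PP)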